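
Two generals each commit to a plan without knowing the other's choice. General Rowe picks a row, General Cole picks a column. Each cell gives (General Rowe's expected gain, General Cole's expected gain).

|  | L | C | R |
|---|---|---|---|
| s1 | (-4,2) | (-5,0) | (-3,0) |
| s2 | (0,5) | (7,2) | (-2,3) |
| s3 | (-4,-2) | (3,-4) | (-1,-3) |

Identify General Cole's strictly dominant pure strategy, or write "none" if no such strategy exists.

L

L vs C: s1: 2>0, s2: 5>2, s3: -2>-4.
L vs R: s1: 2>0, s2: 5>3, s3: -2>-3.
L strictly beats every other strategy against every opponent action, so it is strictly dominant.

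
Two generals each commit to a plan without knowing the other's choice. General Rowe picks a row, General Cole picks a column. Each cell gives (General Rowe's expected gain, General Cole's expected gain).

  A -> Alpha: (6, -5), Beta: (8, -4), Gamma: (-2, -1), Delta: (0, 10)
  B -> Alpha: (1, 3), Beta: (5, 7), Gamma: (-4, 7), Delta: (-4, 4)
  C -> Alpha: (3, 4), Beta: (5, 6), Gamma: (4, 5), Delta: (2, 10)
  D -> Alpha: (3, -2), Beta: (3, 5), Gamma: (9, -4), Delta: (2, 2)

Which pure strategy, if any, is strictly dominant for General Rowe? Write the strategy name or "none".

A fails to dominate C at Gamma (-2<4).
B fails to dominate A at Alpha (1<6).
C fails to dominate A at Alpha (3<6).
D fails to dominate A at Alpha (3<6).
No single strategy dominates all the others.

none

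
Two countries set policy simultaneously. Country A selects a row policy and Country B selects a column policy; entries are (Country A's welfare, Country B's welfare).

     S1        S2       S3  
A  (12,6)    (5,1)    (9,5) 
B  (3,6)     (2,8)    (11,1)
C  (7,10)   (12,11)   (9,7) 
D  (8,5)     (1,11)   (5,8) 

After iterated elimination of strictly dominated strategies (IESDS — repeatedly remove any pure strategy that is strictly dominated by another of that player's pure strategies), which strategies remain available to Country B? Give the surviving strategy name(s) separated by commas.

Row D is eliminated: A beats it against every remaining column (S1: 12>8, S2: 5>1, S3: 9>5).
Column S3 is eliminated: S1 beats it against every remaining row (A: 6>5, B: 6>1, C: 10>7).
For Country A, A strictly dominates B on the remaining columns (S1: 12>3, S2: 5>2); eliminate B.
Among the remaining strategies, none is strictly dominated by another pure strategy of the same player, so the elimination stops.
Surviving strategies — Country A: {A, C}; Country B: {S1, S2}.

S1, S2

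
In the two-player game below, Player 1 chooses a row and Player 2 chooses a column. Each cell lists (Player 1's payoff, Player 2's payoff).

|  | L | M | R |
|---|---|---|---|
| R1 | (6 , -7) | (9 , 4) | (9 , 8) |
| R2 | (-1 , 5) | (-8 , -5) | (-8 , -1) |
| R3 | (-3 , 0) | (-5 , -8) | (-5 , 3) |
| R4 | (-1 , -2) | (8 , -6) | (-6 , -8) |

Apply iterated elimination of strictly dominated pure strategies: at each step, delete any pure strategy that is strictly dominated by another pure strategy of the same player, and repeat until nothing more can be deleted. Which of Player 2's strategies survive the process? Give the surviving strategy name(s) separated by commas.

For Player 1, R1 strictly dominates R2 on the remaining columns (L: 6>-1, M: 9>-8, R: 9>-8); eliminate R2.
Player 1's strategy R3 is strictly dominated by R1 (L: 6>-3, M: 9>-5, R: 9>-5) and is removed.
For Player 1, R1 strictly dominates R4 on the remaining columns (L: 6>-1, M: 9>8, R: 9>-6); eliminate R4.
Column L is eliminated: M beats it against every remaining row (R1: 4>-7).
Column M is eliminated: R beats it against every remaining row (R1: 8>4).
Among the remaining strategies, none is strictly dominated by another pure strategy of the same player, so the elimination stops.
Surviving strategies — Player 1: {R1}; Player 2: {R}.

R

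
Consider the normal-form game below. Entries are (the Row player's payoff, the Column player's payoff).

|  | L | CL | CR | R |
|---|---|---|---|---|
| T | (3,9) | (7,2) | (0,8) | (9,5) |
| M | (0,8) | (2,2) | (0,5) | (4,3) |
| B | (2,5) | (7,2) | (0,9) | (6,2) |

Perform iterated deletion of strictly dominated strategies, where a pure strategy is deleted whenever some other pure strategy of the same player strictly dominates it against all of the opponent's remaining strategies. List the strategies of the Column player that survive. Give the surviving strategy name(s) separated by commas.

The Column player's strategy CL is strictly dominated by L (T: 9>2, M: 8>2, B: 5>2) and is removed.
Column R is eliminated: L beats it against every remaining row (T: 9>5, M: 8>3, B: 5>2).
Among the remaining strategies, none is strictly dominated by another pure strategy of the same player, so the elimination stops.
Surviving strategies — the Row player: {T, M, B}; the Column player: {L, CR}.

L, CR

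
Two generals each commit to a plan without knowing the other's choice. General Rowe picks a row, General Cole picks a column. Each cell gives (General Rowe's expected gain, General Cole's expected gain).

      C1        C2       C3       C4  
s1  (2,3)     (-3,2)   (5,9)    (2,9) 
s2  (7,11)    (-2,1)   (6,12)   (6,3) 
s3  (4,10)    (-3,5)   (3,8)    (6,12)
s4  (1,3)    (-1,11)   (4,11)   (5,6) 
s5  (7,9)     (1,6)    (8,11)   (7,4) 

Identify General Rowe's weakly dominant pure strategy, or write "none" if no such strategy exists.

s5 vs s1: C1: 7>2, C2: 1>-3, C3: 8>5, C4: 7>2.
s5 vs s2: C1: 7=7, C2: 1>-2, C3: 8>6, C4: 7>6.
s5 vs s3: C1: 7>4, C2: 1>-3, C3: 8>3, C4: 7>6.
s5 vs s4: C1: 7>1, C2: 1>-1, C3: 8>4, C4: 7>5.
s5 is at least as good as every other strategy against every opponent action, so it is weakly dominant.

s5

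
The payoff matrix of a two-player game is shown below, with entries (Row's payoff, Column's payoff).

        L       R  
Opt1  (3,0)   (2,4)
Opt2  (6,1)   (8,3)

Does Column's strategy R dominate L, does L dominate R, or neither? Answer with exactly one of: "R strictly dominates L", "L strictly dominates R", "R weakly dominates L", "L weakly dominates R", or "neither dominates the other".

R's payoffs vs L's, by Row's action — Opt1: 4>0, Opt2: 3>1.
Every comparison favours R, so R strictly dominates L.

R strictly dominates L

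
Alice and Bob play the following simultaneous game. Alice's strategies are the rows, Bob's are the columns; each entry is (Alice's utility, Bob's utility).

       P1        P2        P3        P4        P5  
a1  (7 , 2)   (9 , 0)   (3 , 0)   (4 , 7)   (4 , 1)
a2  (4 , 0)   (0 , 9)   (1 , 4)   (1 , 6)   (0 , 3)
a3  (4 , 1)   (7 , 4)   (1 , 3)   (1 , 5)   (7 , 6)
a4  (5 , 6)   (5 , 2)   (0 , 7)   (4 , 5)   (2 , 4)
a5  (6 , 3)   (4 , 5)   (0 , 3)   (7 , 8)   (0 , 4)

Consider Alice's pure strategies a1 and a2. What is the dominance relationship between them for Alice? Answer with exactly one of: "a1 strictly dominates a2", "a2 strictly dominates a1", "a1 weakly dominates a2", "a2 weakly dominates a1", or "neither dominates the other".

a1 strictly dominates a2

Compare a1 to a2 across each choice by Bob: P1: 7>4, P2: 9>0, P3: 3>1, P4: 4>1, P5: 4>0.
a1 gives a strictly higher payoff against each choice by Bob, so a1 strictly dominates a2.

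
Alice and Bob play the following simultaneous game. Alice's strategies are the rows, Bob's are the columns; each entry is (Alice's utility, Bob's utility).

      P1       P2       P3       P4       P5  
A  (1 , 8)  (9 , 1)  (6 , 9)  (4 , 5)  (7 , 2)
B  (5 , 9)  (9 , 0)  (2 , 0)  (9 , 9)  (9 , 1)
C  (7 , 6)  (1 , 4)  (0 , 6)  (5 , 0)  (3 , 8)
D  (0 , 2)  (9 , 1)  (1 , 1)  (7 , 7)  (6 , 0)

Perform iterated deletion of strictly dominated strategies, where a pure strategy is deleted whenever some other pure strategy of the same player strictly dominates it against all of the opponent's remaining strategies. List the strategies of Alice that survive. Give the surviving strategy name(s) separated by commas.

A, B, C

Bob's strategy P2 is strictly dominated by P1 (A: 8>1, B: 9>0, C: 6>4, D: 2>1) and is removed.
Alice's strategy D is strictly dominated by B (P1: 5>0, P3: 2>1, P4: 9>7, P5: 9>6) and is removed.
Among the remaining strategies, none is strictly dominated by another pure strategy of the same player, so the elimination stops.
Surviving strategies — Alice: {A, B, C}; Bob: {P1, P3, P4, P5}.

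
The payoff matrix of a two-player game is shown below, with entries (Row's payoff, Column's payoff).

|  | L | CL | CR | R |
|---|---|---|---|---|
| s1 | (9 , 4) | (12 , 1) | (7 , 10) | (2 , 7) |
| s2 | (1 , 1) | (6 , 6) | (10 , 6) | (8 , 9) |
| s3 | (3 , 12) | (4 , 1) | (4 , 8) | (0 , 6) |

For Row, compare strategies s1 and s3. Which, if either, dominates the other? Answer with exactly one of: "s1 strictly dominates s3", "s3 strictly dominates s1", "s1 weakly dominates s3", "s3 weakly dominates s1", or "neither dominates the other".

s1 strictly dominates s3

Compare s1 to s3 across each choice by Column: L: 9>3, CL: 12>4, CR: 7>4, R: 2>0.
s1 gives a strictly higher payoff against each choice by Column, so s1 strictly dominates s3.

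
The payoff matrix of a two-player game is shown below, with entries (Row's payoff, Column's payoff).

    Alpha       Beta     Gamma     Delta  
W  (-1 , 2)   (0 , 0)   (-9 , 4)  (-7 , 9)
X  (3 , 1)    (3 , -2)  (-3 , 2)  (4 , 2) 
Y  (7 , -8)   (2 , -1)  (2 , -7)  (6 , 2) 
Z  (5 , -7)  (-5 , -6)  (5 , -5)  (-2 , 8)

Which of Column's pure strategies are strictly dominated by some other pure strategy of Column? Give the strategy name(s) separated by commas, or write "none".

Alpha, Beta

Alpha is strictly dominated by Gamma (W: 4>2, X: 2>1, Y: -7>-8, Z: -5>-7).
Beta is strictly dominated by Delta (W: 9>0, X: 2>-2, Y: 2>-1, Z: 8>-6).
Gamma: no other strategy beats it everywhere (Alpha at W (4>2); Beta at W (4>0); Delta at X (2=2)).
Delta is not dominated — it holds its own against Alpha at W (9>2); Beta at W (9>0); Gamma at W (9>4).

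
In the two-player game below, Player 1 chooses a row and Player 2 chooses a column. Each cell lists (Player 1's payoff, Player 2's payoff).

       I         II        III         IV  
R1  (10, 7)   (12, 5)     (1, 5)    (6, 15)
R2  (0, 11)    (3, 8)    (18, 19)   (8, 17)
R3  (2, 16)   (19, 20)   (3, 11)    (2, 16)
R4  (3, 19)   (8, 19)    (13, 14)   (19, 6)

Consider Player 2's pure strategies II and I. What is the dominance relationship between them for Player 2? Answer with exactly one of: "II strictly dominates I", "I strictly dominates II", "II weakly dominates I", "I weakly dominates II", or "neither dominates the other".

Compare II to I across each choice by Player 1: R1: 5<7, R2: 8<11, R3: 20>16, R4: 19=19.
II does better at R3 but worse at R1, R2; neither strategy dominates the other.

neither dominates the other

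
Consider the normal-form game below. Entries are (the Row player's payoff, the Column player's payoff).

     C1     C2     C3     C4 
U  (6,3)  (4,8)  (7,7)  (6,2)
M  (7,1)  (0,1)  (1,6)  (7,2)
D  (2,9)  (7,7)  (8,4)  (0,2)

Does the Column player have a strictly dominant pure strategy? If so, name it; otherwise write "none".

none

C1 fails to dominate C2 at U (3<8).
C2 fails to dominate C1 at M (1=1).
C3 fails to dominate C1 at D (4<9).
C4 fails to dominate C1 at U (2<3).
No single strategy dominates all the others.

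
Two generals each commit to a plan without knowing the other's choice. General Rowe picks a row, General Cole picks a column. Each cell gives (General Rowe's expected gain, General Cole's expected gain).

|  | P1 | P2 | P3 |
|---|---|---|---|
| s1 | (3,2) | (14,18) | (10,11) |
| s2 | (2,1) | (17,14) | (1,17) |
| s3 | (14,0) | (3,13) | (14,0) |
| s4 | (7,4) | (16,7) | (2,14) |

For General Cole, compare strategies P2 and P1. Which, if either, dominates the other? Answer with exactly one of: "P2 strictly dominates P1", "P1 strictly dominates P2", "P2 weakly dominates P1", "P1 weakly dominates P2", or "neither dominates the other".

P2 strictly dominates P1

P2's payoffs vs P1's, by General Rowe's action — s1: 18>2, s2: 14>1, s3: 13>0, s4: 7>4.
Every comparison favours P2, so P2 strictly dominates P1.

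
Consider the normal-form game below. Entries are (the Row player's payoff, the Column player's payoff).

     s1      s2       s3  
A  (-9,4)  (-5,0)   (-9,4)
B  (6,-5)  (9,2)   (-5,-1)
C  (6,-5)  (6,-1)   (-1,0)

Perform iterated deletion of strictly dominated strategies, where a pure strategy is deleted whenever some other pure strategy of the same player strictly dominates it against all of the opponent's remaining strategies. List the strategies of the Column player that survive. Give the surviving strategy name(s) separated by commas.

s2, s3

Row A is eliminated: B beats it against every remaining column (s1: 6>-9, s2: 9>-5, s3: -5>-9).
Column s1 is eliminated: s2 beats it against every remaining row (B: 2>-5, C: -1>-5).
Among the remaining strategies, none is strictly dominated by another pure strategy of the same player, so the elimination stops.
Surviving strategies — the Row player: {B, C}; the Column player: {s2, s3}.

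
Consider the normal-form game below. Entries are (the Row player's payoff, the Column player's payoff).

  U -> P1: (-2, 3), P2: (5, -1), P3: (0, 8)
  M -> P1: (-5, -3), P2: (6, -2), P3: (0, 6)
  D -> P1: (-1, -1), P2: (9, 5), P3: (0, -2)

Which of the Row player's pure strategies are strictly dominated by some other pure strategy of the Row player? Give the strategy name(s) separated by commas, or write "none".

none

U is not dominated — it holds its own against M at P1 (-2>-5); D at P3 (0=0).
Nothing dominates M: U at P2 (6>5); D at P3 (0=0).
D is not dominated — it holds its own against U at P1 (-1>-2); M at P1 (-1>-5).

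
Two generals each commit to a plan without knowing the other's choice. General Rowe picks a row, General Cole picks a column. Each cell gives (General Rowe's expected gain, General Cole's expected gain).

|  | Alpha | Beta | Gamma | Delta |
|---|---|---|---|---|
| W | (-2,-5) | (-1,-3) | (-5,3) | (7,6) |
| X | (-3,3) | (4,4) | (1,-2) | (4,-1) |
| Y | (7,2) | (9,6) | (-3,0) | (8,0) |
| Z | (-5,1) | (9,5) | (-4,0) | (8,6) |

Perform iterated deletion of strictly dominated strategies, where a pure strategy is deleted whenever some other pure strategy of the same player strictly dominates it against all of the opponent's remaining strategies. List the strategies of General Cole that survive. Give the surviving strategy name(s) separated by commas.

For General Rowe, Y strictly dominates W on the remaining columns (Alpha: 7>-2, Beta: 9>-1, Gamma: -3>-5, Delta: 8>7); eliminate W.
For General Cole, Beta strictly dominates Alpha on the remaining rows (X: 4>3, Y: 6>2, Z: 5>1); eliminate Alpha.
General Cole's strategy Gamma is strictly dominated by Beta (X: 4>-2, Y: 6>0, Z: 5>0) and is removed.
General Rowe's strategy X is strictly dominated by Y (Beta: 9>4, Delta: 8>4) and is removed.
Among the remaining strategies, none is strictly dominated by another pure strategy of the same player, so the elimination stops.
Surviving strategies — General Rowe: {Y, Z}; General Cole: {Beta, Delta}.

Beta, Delta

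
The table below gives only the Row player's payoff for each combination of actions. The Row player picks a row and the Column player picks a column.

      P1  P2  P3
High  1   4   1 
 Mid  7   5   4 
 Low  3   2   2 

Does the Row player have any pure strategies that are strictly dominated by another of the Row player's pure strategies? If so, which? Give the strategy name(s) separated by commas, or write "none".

High, Low

Mid strictly dominates High — P1: 7>1, P2: 5>4, P3: 4>1.
Nothing dominates Mid: High at P1 (7>1); Low at P1 (7>3).
Low: dominated, since Mid does at least as well everywhere (P1: 7>3, P2: 5>2, P3: 4>2).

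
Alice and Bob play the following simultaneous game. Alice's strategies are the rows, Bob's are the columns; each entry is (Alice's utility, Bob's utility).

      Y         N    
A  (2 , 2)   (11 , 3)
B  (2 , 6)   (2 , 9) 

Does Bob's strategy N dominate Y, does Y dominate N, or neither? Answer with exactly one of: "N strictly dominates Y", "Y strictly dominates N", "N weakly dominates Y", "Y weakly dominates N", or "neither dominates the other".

N strictly dominates Y

N's payoffs vs Y's, by Alice's action — A: 3>2, B: 9>6.
Every comparison favours N, so N strictly dominates Y.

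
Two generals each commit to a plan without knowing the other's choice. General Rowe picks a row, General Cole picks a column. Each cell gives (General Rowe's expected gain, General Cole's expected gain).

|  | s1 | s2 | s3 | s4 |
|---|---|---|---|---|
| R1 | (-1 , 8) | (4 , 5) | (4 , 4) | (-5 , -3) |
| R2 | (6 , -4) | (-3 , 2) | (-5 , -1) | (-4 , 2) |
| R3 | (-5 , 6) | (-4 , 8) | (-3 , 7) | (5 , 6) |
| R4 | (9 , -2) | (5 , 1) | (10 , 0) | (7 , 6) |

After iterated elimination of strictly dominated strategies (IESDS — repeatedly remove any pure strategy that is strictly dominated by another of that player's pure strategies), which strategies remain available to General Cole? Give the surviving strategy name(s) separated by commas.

Row R1 is eliminated: R4 beats it against every remaining column (s1: 9>-1, s2: 5>4, s3: 10>4, s4: 7>-5).
For General Rowe, R4 strictly dominates R2 on the remaining columns (s1: 9>6, s2: 5>-3, s3: 10>-5, s4: 7>-4); eliminate R2.
For General Rowe, R4 strictly dominates R3 on the remaining columns (s1: 9>-5, s2: 5>-4, s3: 10>-3, s4: 7>5); eliminate R3.
Column s1 is eliminated: s2 beats it against every remaining row (R4: 1>-2).
For General Cole, s4 strictly dominates s2 on the remaining rows (R4: 6>1); eliminate s2.
For General Cole, s4 strictly dominates s3 on the remaining rows (R4: 6>0); eliminate s3.
Among the remaining strategies, none is strictly dominated by another pure strategy of the same player, so the elimination stops.
Surviving strategies — General Rowe: {R4}; General Cole: {s4}.

s4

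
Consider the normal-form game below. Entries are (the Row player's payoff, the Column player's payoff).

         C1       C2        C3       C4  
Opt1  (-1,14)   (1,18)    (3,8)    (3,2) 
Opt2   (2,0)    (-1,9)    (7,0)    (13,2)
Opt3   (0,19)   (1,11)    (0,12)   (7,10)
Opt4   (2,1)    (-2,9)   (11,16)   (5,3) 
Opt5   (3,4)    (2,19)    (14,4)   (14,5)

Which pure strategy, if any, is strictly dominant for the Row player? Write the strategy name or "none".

Opt5 vs Opt1: C1: 3>-1, C2: 2>1, C3: 14>3, C4: 14>3.
Opt5 vs Opt2: C1: 3>2, C2: 2>-1, C3: 14>7, C4: 14>13.
Opt5 vs Opt3: C1: 3>0, C2: 2>1, C3: 14>0, C4: 14>7.
Opt5 vs Opt4: C1: 3>2, C2: 2>-2, C3: 14>11, C4: 14>5.
Opt5 strictly beats every other strategy against every opponent action, so it is strictly dominant.

Opt5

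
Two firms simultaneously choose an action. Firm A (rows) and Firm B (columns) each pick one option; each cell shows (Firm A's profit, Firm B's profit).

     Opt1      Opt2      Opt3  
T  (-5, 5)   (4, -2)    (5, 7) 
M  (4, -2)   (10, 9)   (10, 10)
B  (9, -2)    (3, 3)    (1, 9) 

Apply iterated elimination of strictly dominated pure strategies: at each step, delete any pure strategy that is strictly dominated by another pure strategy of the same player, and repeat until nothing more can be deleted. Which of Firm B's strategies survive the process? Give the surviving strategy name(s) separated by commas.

Opt3

Firm A's strategy T is strictly dominated by M (Opt1: 4>-5, Opt2: 10>4, Opt3: 10>5) and is removed.
Column Opt1 is eliminated: Opt2 beats it against every remaining row (M: 9>-2, B: 3>-2).
For Firm A, M strictly dominates B on the remaining columns (Opt2: 10>3, Opt3: 10>1); eliminate B.
Column Opt2 is eliminated: Opt3 beats it against every remaining row (M: 10>9).
Among the remaining strategies, none is strictly dominated by another pure strategy of the same player, so the elimination stops.
Surviving strategies — Firm A: {M}; Firm B: {Opt3}.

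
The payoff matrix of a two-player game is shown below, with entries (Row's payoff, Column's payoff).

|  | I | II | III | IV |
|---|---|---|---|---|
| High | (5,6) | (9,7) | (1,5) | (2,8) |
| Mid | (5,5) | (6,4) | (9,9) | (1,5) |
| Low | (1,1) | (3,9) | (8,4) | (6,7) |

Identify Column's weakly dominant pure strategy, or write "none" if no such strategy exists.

none

I fails to dominate II at High (6<7).
II fails to dominate I at Mid (4<5).
III fails to dominate I at High (5<6).
IV fails to dominate II at Low (7<9).
No single strategy dominates all the others.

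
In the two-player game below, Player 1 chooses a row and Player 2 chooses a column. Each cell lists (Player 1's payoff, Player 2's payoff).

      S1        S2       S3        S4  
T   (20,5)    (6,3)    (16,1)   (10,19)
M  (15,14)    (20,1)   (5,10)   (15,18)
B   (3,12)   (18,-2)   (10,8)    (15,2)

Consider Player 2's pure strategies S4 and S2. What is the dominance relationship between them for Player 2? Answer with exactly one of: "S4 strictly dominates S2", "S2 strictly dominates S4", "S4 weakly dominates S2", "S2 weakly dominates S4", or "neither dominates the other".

S4's payoffs vs S2's, by Player 1's action — T: 19>3, M: 18>1, B: 2>-2.
S4 gives a strictly higher payoff against every action of Player 1, so S4 strictly dominates S2.

S4 strictly dominates S2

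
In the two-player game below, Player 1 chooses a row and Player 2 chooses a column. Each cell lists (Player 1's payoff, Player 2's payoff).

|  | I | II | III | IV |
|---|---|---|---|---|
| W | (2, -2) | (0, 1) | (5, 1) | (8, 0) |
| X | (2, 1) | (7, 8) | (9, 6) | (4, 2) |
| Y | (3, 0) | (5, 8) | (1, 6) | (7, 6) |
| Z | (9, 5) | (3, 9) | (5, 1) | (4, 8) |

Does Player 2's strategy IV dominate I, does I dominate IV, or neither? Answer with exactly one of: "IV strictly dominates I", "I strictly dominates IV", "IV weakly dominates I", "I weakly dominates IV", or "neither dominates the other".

Compare IV to I across every action of Player 1: W: 0>-2, X: 2>1, Y: 6>0, Z: 8>5.
Every comparison favours IV, so IV strictly dominates I.

IV strictly dominates I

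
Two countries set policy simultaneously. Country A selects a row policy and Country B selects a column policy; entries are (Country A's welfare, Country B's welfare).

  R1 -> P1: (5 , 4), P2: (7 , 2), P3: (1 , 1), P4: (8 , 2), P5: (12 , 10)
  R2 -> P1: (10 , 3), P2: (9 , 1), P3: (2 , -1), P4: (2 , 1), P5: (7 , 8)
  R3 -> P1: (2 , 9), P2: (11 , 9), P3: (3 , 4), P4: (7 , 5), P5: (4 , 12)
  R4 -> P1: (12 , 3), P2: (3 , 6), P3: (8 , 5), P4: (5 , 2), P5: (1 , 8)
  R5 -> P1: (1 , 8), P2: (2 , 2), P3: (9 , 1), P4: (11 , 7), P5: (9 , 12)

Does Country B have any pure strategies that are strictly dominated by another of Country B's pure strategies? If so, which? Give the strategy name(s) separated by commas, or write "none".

P1 is strictly dominated by P5 (R1: 10>4, R2: 8>3, R3: 12>9, R4: 8>3, R5: 12>8).
P2: dominated, since P5 does at least as well everywhere (R1: 10>2, R2: 8>1, R3: 12>9, R4: 8>6, R5: 12>2).
P3 is strictly dominated by P2 (R1: 2>1, R2: 1>-1, R3: 9>4, R4: 6>5, R5: 2>1).
P4: dominated, since P1 does at least as well everywhere (R1: 4>2, R2: 3>1, R3: 9>5, R4: 3>2, R5: 8>7).
P5: no other strategy beats it everywhere (P1 at R1 (10>4); P2 at R1 (10>2); P3 at R1 (10>1); P4 at R1 (10>2)).

P1, P2, P3, P4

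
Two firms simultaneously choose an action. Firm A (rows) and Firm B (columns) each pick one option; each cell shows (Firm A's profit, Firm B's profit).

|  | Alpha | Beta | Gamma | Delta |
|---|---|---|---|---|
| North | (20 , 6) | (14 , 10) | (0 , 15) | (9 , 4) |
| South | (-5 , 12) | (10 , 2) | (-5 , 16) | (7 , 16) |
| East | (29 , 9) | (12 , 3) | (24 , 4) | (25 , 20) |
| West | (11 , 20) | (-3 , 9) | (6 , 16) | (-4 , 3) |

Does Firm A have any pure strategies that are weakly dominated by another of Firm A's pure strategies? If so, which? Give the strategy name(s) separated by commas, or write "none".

Nothing dominates North: South at Alpha (20>-5); East at Beta (14>12); West at Alpha (20>11).
North weakly dominates South — Alpha: 20>-5, Beta: 14>10, Gamma: 0>-5, Delta: 9>7.
Nothing dominates East: North at Alpha (29>20); South at Alpha (29>-5); West at Alpha (29>11).
West: dominated, since East does at least as well everywhere (Alpha: 29>11, Beta: 12>-3, Gamma: 24>6, Delta: 25>-4).

South, West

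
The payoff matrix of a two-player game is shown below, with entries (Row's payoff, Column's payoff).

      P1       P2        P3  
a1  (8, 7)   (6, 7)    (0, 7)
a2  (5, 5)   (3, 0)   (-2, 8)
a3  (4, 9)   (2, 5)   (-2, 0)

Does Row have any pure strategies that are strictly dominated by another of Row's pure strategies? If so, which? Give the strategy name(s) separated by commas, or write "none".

a2, a3

a1: no other strategy beats it everywhere (a2 at P1 (8>5); a3 at P1 (8>4)).
a2: dominated, since a1 does at least as well everywhere (P1: 8>5, P2: 6>3, P3: 0>-2).
a3: dominated, since a1 does at least as well everywhere (P1: 8>4, P2: 6>2, P3: 0>-2).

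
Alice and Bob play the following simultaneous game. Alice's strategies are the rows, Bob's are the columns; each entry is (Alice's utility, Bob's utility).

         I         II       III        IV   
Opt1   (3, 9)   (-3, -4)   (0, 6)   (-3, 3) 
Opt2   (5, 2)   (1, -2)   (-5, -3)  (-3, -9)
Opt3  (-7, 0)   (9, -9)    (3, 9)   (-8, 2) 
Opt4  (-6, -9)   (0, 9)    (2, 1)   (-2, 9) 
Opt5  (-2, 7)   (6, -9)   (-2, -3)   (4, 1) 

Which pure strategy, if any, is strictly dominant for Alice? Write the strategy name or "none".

none

Opt1 fails to dominate Opt2 at I (3<5).
Opt2 fails to dominate Opt1 at III (-5<0).
Opt3 fails to dominate Opt1 at I (-7<3).
Opt4 fails to dominate Opt1 at I (-6<3).
Opt5 fails to dominate Opt1 at I (-2<3).
No single strategy dominates all the others.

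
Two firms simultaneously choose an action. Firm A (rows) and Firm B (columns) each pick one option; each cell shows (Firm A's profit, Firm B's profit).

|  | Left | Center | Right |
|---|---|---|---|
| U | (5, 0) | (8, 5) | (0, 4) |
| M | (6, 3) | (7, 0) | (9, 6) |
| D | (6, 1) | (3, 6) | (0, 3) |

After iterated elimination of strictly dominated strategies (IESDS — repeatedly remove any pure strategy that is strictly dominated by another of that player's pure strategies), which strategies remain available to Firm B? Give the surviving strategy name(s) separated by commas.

For Firm B, Right strictly dominates Left on the remaining rows (U: 4>0, M: 6>3, D: 3>1); eliminate Left.
For Firm A, M strictly dominates D on the remaining columns (Center: 7>3, Right: 9>0); eliminate D.
Among the remaining strategies, none is strictly dominated by another pure strategy of the same player, so the elimination stops.
Surviving strategies — Firm A: {U, M}; Firm B: {Center, Right}.

Center, Right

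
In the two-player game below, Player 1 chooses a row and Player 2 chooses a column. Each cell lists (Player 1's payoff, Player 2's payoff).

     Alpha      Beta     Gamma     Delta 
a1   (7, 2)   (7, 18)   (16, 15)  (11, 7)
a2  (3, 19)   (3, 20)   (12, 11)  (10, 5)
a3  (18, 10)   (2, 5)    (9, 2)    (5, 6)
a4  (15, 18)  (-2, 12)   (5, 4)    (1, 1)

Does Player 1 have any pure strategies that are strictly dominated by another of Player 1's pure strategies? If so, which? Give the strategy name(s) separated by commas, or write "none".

a2, a4

a1: no other strategy beats it everywhere (a2 at Alpha (7>3); a3 at Beta (7>2); a4 at Beta (7>-2)).
a1 strictly dominates a2 — Alpha: 7>3, Beta: 7>3, Gamma: 16>12, Delta: 11>10.
a3: no other strategy beats it everywhere (a1 at Alpha (18>7); a2 at Alpha (18>3); a4 at Alpha (18>15)).
a4: dominated, since a3 does at least as well everywhere (Alpha: 18>15, Beta: 2>-2, Gamma: 9>5, Delta: 5>1).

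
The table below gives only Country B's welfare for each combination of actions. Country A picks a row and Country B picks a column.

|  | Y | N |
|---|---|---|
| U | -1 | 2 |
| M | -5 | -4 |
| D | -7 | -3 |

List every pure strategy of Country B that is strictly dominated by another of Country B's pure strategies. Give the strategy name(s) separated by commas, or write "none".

Y

Y: dominated, since N does at least as well everywhere (U: 2>-1, M: -4>-5, D: -3>-7).
Nothing dominates N: Y at U (2>-1).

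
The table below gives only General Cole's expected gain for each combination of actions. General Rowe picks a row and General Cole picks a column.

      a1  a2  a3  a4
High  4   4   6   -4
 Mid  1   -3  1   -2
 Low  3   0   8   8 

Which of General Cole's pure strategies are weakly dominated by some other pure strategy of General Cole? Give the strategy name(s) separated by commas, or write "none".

a1, a2, a4

a3 weakly dominates a1 — High: 6>4, Mid: 1=1, Low: 8>3.
a2: dominated, since a1 does at least as well everywhere (High: 4=4, Mid: 1>-3, Low: 3>0).
a3: no other strategy beats it everywhere (a1 at High (6>4); a2 at High (6>4); a4 at High (6>-4)).
a4: dominated, since a3 does at least as well everywhere (High: 6>-4, Mid: 1>-2, Low: 8=8).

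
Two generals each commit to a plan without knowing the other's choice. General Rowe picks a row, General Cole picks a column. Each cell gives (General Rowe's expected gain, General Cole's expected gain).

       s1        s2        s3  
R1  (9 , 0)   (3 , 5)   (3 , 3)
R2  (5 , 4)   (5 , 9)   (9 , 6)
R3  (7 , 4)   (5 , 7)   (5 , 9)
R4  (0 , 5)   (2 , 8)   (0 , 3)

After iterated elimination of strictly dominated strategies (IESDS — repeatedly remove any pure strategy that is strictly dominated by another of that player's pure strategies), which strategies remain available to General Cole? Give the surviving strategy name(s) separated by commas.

s2, s3

Row R4 is eliminated: R1 beats it against every remaining column (s1: 9>0, s2: 3>2, s3: 3>0).
For General Cole, s2 strictly dominates s1 on the remaining rows (R1: 5>0, R2: 9>4, R3: 7>4); eliminate s1.
Row R1 is eliminated: R2 beats it against every remaining column (s2: 5>3, s3: 9>3).
Among the remaining strategies, none is strictly dominated by another pure strategy of the same player, so the elimination stops.
Surviving strategies — General Rowe: {R2, R3}; General Cole: {s2, s3}.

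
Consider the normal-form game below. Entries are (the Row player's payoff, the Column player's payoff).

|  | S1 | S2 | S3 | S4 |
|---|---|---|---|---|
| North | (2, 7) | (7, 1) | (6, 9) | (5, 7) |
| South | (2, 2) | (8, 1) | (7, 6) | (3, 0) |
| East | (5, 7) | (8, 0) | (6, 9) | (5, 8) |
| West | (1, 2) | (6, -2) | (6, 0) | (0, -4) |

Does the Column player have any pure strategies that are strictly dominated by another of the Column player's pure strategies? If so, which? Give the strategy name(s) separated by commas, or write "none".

S2, S4

Nothing dominates S1: S2 at North (7>1); S3 at West (2>0); S4 at North (7=7).
S1 strictly dominates S2 — North: 7>1, South: 2>1, East: 7>0, West: 2>-2.
S3: no other strategy beats it everywhere (S1 at North (9>7); S2 at North (9>1); S4 at North (9>7)).
S3 strictly dominates S4 — North: 9>7, South: 6>0, East: 9>8, West: 0>-4.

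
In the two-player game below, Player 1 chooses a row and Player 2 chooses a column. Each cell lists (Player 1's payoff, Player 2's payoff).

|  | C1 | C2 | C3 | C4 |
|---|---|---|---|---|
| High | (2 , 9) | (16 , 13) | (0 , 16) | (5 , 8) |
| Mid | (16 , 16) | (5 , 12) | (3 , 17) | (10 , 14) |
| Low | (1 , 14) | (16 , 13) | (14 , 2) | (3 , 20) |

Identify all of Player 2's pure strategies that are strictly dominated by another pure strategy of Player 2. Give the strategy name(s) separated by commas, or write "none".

none

Nothing dominates C1: C2 at Mid (16>12); C3 at Low (14>2); C4 at High (9>8).
C2: no other strategy beats it everywhere (C1 at High (13>9); C3 at Low (13>2); C4 at High (13>8)).
C3: no other strategy beats it everywhere (C1 at High (16>9); C2 at High (16>13); C4 at High (16>8)).
C4: no other strategy beats it everywhere (C1 at Low (20>14); C2 at Mid (14>12); C3 at Low (20>2)).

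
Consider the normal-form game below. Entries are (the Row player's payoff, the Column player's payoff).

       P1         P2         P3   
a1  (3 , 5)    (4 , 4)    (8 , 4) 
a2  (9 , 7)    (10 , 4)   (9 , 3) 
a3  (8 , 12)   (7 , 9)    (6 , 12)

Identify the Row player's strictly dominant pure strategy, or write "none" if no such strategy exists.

a2

a2 vs a1: P1: 9>3, P2: 10>4, P3: 9>8.
a2 vs a3: P1: 9>8, P2: 10>7, P3: 9>6.
a2 strictly beats every other strategy against every opponent action, so it is strictly dominant.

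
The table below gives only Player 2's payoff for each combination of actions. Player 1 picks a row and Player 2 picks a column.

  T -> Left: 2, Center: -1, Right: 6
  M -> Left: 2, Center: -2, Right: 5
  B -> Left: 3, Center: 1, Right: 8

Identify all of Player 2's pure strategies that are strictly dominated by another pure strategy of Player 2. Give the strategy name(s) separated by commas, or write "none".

Left, Center

Right strictly dominates Left — T: 6>2, M: 5>2, B: 8>3.
Center is strictly dominated by Left (T: 2>-1, M: 2>-2, B: 3>1).
Nothing dominates Right: Left at T (6>2); Center at T (6>-1).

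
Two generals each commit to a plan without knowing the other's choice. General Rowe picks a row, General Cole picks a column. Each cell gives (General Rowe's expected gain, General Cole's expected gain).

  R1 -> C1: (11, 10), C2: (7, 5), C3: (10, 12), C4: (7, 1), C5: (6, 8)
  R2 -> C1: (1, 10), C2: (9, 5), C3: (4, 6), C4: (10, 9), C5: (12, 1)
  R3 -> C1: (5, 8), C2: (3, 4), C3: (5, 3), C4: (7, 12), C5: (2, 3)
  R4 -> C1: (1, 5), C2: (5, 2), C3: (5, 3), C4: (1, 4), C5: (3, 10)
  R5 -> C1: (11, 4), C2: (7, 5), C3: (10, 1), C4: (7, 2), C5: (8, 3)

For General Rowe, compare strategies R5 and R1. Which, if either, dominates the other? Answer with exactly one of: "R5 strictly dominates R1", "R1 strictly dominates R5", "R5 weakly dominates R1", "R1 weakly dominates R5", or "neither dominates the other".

R5 weakly dominates R1

R5's payoffs vs R1's, by General Cole's action — C1: 11=11, C2: 7=7, C3: 10=10, C4: 7=7, C5: 8>6.
R5 is at least as good everywhere and strictly better somewhere (tied only at C1, C2, C3, C4), so R5 weakly but not strictly dominates R1.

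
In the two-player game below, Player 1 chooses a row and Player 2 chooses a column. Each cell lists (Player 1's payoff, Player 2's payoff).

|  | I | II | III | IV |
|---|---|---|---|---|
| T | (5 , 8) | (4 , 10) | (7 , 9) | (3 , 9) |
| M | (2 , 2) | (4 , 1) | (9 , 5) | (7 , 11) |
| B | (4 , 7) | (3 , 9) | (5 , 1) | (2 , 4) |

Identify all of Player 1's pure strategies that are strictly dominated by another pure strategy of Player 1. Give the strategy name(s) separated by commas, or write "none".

B

Nothing dominates T: M at I (5>2); B at I (5>4).
M: no other strategy beats it everywhere (T at II (4=4); B at II (4>3)).
B: dominated, since T does at least as well everywhere (I: 5>4, II: 4>3, III: 7>5, IV: 3>2).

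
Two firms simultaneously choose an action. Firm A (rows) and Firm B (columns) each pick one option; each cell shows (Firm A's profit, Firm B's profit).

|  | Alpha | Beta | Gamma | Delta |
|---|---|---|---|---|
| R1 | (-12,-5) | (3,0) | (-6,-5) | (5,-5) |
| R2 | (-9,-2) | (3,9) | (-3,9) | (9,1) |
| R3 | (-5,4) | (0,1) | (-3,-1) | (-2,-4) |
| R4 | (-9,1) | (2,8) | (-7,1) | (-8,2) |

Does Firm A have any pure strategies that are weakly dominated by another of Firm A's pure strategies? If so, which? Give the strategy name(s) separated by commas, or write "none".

R2 weakly dominates R1 — Alpha: -9>-12, Beta: 3=3, Gamma: -3>-6, Delta: 9>5.
R2 is not dominated — it holds its own against R1 at Alpha (-9>-12); R3 at Beta (3>0); R4 at Beta (3>2).
Nothing dominates R3: R1 at Alpha (-5>-12); R2 at Alpha (-5>-9); R4 at Alpha (-5>-9).
R4: dominated, since R2 does at least as well everywhere (Alpha: -9=-9, Beta: 3>2, Gamma: -3>-7, Delta: 9>-8).

R1, R4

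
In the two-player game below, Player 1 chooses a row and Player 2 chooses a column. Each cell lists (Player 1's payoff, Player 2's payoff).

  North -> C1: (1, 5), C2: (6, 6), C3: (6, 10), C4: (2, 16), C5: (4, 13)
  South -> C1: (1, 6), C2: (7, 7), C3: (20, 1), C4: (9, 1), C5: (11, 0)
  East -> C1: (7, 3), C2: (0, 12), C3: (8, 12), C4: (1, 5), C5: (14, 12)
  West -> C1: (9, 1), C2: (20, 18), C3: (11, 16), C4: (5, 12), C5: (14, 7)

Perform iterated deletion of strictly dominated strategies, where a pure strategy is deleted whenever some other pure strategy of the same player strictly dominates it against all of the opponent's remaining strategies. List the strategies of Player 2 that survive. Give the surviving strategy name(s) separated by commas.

C2, C3, C5

Row North is eliminated: West beats it against every remaining column (C1: 9>1, C2: 20>6, C3: 11>6, C4: 5>2, C5: 14>4).
Player 2's strategy C1 is strictly dominated by C2 (South: 7>6, East: 12>3, West: 18>1) and is removed.
Player 2's strategy C4 is strictly dominated by C2 (South: 7>1, East: 12>5, West: 18>12) and is removed.
Among the remaining strategies, none is strictly dominated by another pure strategy of the same player, so the elimination stops.
Surviving strategies — Player 1: {South, East, West}; Player 2: {C2, C3, C5}.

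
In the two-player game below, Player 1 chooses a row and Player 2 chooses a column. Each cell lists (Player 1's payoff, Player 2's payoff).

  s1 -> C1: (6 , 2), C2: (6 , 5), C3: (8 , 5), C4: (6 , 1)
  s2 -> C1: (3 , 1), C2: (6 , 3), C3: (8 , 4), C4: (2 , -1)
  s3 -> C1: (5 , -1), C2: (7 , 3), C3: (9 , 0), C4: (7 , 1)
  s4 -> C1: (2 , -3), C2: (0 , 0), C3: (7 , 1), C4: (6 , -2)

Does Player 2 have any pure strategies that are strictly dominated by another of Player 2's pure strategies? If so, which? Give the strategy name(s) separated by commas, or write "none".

C1 is strictly dominated by C2 (s1: 5>2, s2: 3>1, s3: 3>-1, s4: 0>-3).
Nothing dominates C2: C1 at s1 (5>2); C3 at s1 (5=5); C4 at s1 (5>1).
C3 is not dominated — it holds its own against C1 at s1 (5>2); C2 at s1 (5=5); C4 at s1 (5>1).
C4: dominated, since C2 does at least as well everywhere (s1: 5>1, s2: 3>-1, s3: 3>1, s4: 0>-2).

C1, C4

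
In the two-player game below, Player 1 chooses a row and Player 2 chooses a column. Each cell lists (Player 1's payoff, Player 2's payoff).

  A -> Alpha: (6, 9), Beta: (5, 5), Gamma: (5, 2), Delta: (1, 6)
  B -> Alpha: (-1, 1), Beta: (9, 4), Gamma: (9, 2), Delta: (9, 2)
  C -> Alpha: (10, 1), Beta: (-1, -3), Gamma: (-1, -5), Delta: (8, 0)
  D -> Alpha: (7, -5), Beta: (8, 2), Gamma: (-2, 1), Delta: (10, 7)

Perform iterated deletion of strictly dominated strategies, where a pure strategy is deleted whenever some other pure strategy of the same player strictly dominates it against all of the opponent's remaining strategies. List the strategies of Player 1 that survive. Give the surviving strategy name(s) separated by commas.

For Player 2, Beta strictly dominates Gamma on the remaining rows (A: 5>2, B: 4>2, C: -3>-5, D: 2>1); eliminate Gamma.
Player 1's strategy A is strictly dominated by D (Alpha: 7>6, Beta: 8>5, Delta: 10>1) and is removed.
Among the remaining strategies, none is strictly dominated by another pure strategy of the same player, so the elimination stops.
Surviving strategies — Player 1: {B, C, D}; Player 2: {Alpha, Beta, Delta}.

B, C, D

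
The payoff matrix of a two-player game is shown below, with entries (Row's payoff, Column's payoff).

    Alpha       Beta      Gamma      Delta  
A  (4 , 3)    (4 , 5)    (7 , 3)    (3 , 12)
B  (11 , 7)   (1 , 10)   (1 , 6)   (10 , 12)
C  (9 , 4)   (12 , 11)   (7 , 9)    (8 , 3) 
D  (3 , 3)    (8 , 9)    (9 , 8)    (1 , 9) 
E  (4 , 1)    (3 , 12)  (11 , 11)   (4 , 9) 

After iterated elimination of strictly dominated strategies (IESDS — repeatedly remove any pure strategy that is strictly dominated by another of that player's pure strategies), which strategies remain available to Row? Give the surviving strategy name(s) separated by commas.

B, C

Column Alpha is eliminated: Beta beats it against every remaining row (A: 5>3, B: 10>7, C: 11>4, D: 9>3, E: 12>1).
For Column, Beta strictly dominates Gamma on the remaining rows (A: 5>3, B: 10>6, C: 11>9, D: 9>8, E: 12>11); eliminate Gamma.
For Row, C strictly dominates A on the remaining columns (Beta: 12>4, Delta: 8>3); eliminate A.
Row D is eliminated: C beats it against every remaining column (Beta: 12>8, Delta: 8>1).
Row E is eliminated: C beats it against every remaining column (Beta: 12>3, Delta: 8>4).
Among the remaining strategies, none is strictly dominated by another pure strategy of the same player, so the elimination stops.
Surviving strategies — Row: {B, C}; Column: {Beta, Delta}.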